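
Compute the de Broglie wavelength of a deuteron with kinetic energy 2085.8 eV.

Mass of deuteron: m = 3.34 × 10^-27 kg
4.43 × 10^-13 m

Using λ = h/√(2mKE):

First convert KE to Joules: KE = 2085.8 eV = 3.342 × 10^-16 J

λ = h/√(2mKE)
λ = (6.626 × 10^-34 J·s) / √(2 × 3.34 × 10^-27 kg × 3.342 × 10^-16 J)
λ = 4.43 × 10^-13 m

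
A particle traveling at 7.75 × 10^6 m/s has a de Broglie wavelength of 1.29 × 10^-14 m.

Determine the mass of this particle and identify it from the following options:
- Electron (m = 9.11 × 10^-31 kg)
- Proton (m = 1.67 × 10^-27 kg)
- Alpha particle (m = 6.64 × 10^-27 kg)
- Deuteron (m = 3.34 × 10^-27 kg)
The particle is an alpha particle.

From λ = h/(mv), solve for mass:

m = h/(λv)
m = (6.626 × 10^-34 J·s) / (1.29 × 10^-14 m × 7.75 × 10^6 m/s)
m = 6.63 × 10^-27 kg

Comparing with the listed masses, this is closest to an alpha particle.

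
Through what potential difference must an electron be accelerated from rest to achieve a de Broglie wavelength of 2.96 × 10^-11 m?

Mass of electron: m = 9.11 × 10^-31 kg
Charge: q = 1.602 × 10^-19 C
1.72 × 10^3 V

From λ = h/√(2mqV), we solve for V:

λ² = h²/(2mqV)
V = h²/(2mqλ²)
V = (6.626 × 10^-34 J·s)² / (2 × 9.11 × 10^-31 kg × 1.602 × 10^-19 C × (2.96 × 10^-11 m)²)
V = 1.72 × 10^3 V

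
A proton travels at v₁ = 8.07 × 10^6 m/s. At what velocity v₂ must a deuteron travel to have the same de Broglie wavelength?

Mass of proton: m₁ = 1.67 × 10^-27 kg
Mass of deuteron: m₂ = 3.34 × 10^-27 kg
v₂ = 4.04 × 10^6 m/s

For equal de Broglie wavelengths: λ₁ = λ₂

h/(m₁v₁) = h/(m₂v₂)
m₁v₁ = m₂v₂
v₂ = v₁ · (m₁/m₂)

v₂ = 8.07 × 10^6 m/s × (1.67 × 10^-27 kg / 3.34 × 10^-27 kg)
v₂ = 4.04 × 10^6 m/s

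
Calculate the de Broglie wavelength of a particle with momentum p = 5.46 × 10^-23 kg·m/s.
1.21 × 10^-11 m

Using the de Broglie relation λ = h/p:

λ = h/p
λ = (6.626 × 10^-34 J·s) / (5.46 × 10^-23 kg·m/s)
λ = 1.21 × 10^-11 m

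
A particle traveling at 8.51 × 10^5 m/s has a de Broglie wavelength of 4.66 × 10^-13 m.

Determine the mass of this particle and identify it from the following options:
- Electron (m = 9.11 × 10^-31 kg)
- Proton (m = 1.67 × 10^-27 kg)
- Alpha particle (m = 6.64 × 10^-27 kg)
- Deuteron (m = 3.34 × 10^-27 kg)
The particle is a proton.

From λ = h/(mv), solve for mass:

m = h/(λv)
m = (6.626 × 10^-34 J·s) / (4.66 × 10^-13 m × 8.51 × 10^5 m/s)
m = 1.67 × 10^-27 kg

Comparing with the listed masses, this is closest to a proton.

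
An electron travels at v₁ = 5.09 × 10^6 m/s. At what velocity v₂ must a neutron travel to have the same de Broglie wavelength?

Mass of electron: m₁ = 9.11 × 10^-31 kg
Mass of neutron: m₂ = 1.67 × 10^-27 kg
v₂ = 2.78 × 10^3 m/s

For equal de Broglie wavelengths: λ₁ = λ₂

h/(m₁v₁) = h/(m₂v₂)
m₁v₁ = m₂v₂
v₂ = v₁ · (m₁/m₂)

v₂ = 5.09 × 10^6 m/s × (9.11 × 10^-31 kg / 1.67 × 10^-27 kg)
v₂ = 2.78 × 10^3 m/s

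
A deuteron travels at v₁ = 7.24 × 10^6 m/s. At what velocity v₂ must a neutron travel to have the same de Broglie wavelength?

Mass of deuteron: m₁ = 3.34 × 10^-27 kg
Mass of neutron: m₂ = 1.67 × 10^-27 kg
v₂ = 1.45 × 10^7 m/s

For equal de Broglie wavelengths: λ₁ = λ₂

h/(m₁v₁) = h/(m₂v₂)
m₁v₁ = m₂v₂
v₂ = v₁ · (m₁/m₂)

v₂ = 7.24 × 10^6 m/s × (3.34 × 10^-27 kg / 1.67 × 10^-27 kg)
v₂ = 1.45 × 10^7 m/s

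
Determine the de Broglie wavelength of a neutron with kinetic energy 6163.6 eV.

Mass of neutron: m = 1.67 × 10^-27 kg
3.65 × 10^-13 m

Using λ = h/√(2mKE):

First convert KE to Joules: KE = 6163.6 eV = 9.875 × 10^-16 J

λ = h/√(2mKE)
λ = (6.626 × 10^-34 J·s) / √(2 × 1.67 × 10^-27 kg × 9.875 × 10^-16 J)
λ = 3.65 × 10^-13 m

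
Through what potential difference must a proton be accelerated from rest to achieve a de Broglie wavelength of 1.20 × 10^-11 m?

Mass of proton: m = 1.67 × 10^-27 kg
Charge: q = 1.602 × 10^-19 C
5.70 V

From λ = h/√(2mqV), we solve for V:

λ² = h²/(2mqV)
V = h²/(2mqλ²)
V = (6.626 × 10^-34 J·s)² / (2 × 1.67 × 10^-27 kg × 1.602 × 10^-19 C × (1.20 × 10^-11 m)²)
V = 5.70 V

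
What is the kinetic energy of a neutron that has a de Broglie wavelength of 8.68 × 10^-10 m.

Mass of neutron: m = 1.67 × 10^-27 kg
1.74 × 10^-22 J (or 1.09 × 10^-3 eV)

From λ = h/√(2mKE), we solve for KE:

λ² = h²/(2mKE)
KE = h²/(2mλ²)
KE = (6.626 × 10^-34 J·s)² / (2 × 1.67 × 10^-27 kg × (8.68 × 10^-10 m)²)
KE = 1.74 × 10^-22 J
KE = 1.09 × 10^-3 eV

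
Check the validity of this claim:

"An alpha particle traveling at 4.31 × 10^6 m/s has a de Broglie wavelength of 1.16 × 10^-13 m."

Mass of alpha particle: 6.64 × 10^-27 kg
False

The claim is incorrect.

Using λ = h/(mv):
λ = (6.626 × 10^-34 J·s) / (6.64 × 10^-27 kg × 4.31 × 10^6 m/s)
λ = 2.32 × 10^-14 m

The actual wavelength differs from the claimed 1.16 × 10^-13 m.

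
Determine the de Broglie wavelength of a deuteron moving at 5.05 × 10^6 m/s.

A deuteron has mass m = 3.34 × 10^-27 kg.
3.93 × 10^-14 m

Using the de Broglie relation λ = h/(mv):

λ = h/(mv)
λ = (6.626 × 10^-34 J·s) / (3.34 × 10^-27 kg × 5.05 × 10^6 m/s)
λ = 3.93 × 10^-14 m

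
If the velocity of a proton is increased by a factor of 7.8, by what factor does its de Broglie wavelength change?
The wavelength decreases by a factor of 7.8.

From λ = h/(mv), the wavelength is inversely proportional to velocity:

λ ∝ 1/v

If v → 7.8v, then λ → λ/7.8

When velocity is increased by a factor of 7.8, the wavelength decreases by a factor of 7.8.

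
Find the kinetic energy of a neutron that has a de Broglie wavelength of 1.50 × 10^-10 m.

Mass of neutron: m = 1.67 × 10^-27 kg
5.84 × 10^-21 J (or 0.0365 eV)

From λ = h/√(2mKE), we solve for KE:

λ² = h²/(2mKE)
KE = h²/(2mλ²)
KE = (6.626 × 10^-34 J·s)² / (2 × 1.67 × 10^-27 kg × (1.50 × 10^-10 m)²)
KE = 5.84 × 10^-21 J
KE = 0.0365 eV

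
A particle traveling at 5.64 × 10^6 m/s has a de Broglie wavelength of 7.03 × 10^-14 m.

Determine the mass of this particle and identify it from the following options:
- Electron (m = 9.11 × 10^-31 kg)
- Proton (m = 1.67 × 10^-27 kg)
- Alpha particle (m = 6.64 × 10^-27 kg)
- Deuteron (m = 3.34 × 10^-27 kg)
The particle is a proton.

From λ = h/(mv), solve for mass:

m = h/(λv)
m = (6.626 × 10^-34 J·s) / (7.03 × 10^-14 m × 5.64 × 10^6 m/s)
m = 1.67 × 10^-27 kg

Comparing with the listed masses, this is closest to a proton.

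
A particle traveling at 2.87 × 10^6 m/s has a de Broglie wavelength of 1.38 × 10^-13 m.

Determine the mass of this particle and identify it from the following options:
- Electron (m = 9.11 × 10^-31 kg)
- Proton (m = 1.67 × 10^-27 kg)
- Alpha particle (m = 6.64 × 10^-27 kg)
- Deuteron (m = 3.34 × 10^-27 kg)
The particle is a proton.

From λ = h/(mv), solve for mass:

m = h/(λv)
m = (6.626 × 10^-34 J·s) / (1.38 × 10^-13 m × 2.87 × 10^6 m/s)
m = 1.67 × 10^-27 kg

Comparing with the listed masses, this is closest to a proton.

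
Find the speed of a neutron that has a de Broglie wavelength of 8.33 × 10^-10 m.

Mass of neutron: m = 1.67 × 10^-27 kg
4.76 × 10^2 m/s

From the de Broglie relation λ = h/(mv), we solve for v:

v = h/(mλ)
v = (6.626 × 10^-34 J·s) / (1.67 × 10^-27 kg × 8.33 × 10^-10 m)
v = 4.76 × 10^2 m/s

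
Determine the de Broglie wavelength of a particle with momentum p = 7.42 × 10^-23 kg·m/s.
8.93 × 10^-12 m

Using the de Broglie relation λ = h/p:

λ = h/p
λ = (6.626 × 10^-34 J·s) / (7.42 × 10^-23 kg·m/s)
λ = 8.93 × 10^-12 m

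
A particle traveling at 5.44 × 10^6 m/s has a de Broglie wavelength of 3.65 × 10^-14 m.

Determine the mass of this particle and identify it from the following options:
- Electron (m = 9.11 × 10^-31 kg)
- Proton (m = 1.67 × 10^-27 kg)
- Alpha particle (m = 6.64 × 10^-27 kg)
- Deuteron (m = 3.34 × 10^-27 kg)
The particle is a deuteron.

From λ = h/(mv), solve for mass:

m = h/(λv)
m = (6.626 × 10^-34 J·s) / (3.65 × 10^-14 m × 5.44 × 10^6 m/s)
m = 3.34 × 10^-27 kg

Comparing with the listed masses, this is closest to a deuteron.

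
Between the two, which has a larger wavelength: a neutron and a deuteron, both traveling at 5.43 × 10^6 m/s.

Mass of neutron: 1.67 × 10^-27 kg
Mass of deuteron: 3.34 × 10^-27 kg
The neutron has the longer wavelength.

Using λ = h/(mv), since both particles have the same velocity, the wavelength depends only on mass.

For neutron: λ₁ = h/(m₁v) = 7.31 × 10^-14 m
For deuteron: λ₂ = h/(m₂v) = 3.65 × 10^-14 m

Since λ ∝ 1/m at constant velocity, the lighter particle has the longer wavelength.

The neutron has the longer de Broglie wavelength.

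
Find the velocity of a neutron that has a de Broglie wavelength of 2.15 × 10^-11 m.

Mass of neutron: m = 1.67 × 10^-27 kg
1.85 × 10^4 m/s

From the de Broglie relation λ = h/(mv), we solve for v:

v = h/(mλ)
v = (6.626 × 10^-34 J·s) / (1.67 × 10^-27 kg × 2.15 × 10^-11 m)
v = 1.85 × 10^4 m/s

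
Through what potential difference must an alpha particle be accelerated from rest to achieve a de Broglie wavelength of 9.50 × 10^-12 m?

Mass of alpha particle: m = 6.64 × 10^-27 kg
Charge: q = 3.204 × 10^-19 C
1.14 V

From λ = h/√(2mqV), we solve for V:

λ² = h²/(2mqV)
V = h²/(2mqλ²)
V = (6.626 × 10^-34 J·s)² / (2 × 6.64 × 10^-27 kg × 3.204 × 10^-19 C × (9.50 × 10^-12 m)²)
V = 1.14 V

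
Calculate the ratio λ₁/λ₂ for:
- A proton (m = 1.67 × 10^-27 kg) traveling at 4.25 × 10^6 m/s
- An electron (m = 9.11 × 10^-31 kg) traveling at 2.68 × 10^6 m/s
λ₁/λ₂ = 3.44 × 10^-4

Using λ = h/(mv):

λ₁ = h/(m₁v₁) = 9.34 × 10^-14 m
λ₂ = h/(m₂v₂) = 2.71 × 10^-10 m

Ratio λ₁/λ₂ = (m₂v₂)/(m₁v₁)
         = (9.11 × 10^-31 kg × 2.68 × 10^6 m/s) / (1.67 × 10^-27 kg × 4.25 × 10^6 m/s)
         = 3.44 × 10^-4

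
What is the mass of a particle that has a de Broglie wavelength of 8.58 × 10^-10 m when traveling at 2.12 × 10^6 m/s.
3.64 × 10^-31 kg

From the de Broglie relation λ = h/(mv), we solve for m:

m = h/(λv)
m = (6.626 × 10^-34 J·s) / (8.58 × 10^-10 m × 2.12 × 10^6 m/s)
m = 3.64 × 10^-31 kg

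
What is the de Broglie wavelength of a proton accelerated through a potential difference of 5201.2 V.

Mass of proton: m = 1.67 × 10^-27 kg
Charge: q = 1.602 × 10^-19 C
3.97 × 10^-13 m

When a particle is accelerated through voltage V, it gains kinetic energy KE = qV.

The de Broglie wavelength is then λ = h/√(2mqV):

λ = h/√(2mqV)
λ = (6.626 × 10^-34 J·s) / √(2 × 1.67 × 10^-27 kg × 1.602 × 10^-19 C × 5201.2 V)
λ = 3.97 × 10^-13 m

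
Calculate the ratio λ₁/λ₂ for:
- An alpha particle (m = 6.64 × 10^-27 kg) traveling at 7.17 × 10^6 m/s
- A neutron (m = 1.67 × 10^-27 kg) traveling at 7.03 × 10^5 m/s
λ₁/λ₂ = 0.0247

Using λ = h/(mv):

λ₁ = h/(m₁v₁) = 1.39 × 10^-14 m
λ₂ = h/(m₂v₂) = 5.64 × 10^-13 m

Ratio λ₁/λ₂ = (m₂v₂)/(m₁v₁)
         = (1.67 × 10^-27 kg × 7.03 × 10^5 m/s) / (6.64 × 10^-27 kg × 7.17 × 10^6 m/s)
         = 0.0247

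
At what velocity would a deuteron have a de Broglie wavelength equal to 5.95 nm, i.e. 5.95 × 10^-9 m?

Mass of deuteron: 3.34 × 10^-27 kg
3.33 × 10^1 m/s

From λ = h/(mv), solve for v:

v = h/(mλ)
v = (6.626 × 10^-34 J·s) / (3.34 × 10^-27 kg × 5.95 × 10^-9 m)
v = 3.33 × 10^1 m/s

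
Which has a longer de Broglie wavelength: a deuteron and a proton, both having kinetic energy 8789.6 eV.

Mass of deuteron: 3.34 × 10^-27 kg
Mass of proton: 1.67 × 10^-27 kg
The proton has the longer wavelength.

Using λ = h/√(2mKE):

For deuteron: λ₁ = h/√(2m₁KE) = 2.16 × 10^-13 m
For proton: λ₂ = h/√(2m₂KE) = 3.06 × 10^-13 m

Since λ ∝ 1/√m at constant kinetic energy, the lighter particle has the longer wavelength.

The proton has the longer de Broglie wavelength.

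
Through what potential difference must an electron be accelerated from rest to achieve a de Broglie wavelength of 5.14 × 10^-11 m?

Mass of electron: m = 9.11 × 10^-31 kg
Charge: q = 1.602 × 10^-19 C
569 V

From λ = h/√(2mqV), we solve for V:

λ² = h²/(2mqV)
V = h²/(2mqλ²)
V = (6.626 × 10^-34 J·s)² / (2 × 9.11 × 10^-31 kg × 1.602 × 10^-19 C × (5.14 × 10^-11 m)²)
V = 569 V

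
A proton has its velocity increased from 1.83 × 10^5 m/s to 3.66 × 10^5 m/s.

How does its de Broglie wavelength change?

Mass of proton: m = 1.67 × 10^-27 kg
The wavelength decreases by a factor of 2.

Using λ = h/(mv):

Initial wavelength: λ₁ = h/(mv₁) = 2.17 × 10^-12 m
Final wavelength: λ₂ = h/(mv₂) = 1.08 × 10^-12 m

Since λ ∝ 1/v, when velocity increases by a factor of 2, the wavelength decreases by a factor of 2.

λ₂/λ₁ = v₁/v₂ = 1/2

The wavelength decreases by a factor of 2.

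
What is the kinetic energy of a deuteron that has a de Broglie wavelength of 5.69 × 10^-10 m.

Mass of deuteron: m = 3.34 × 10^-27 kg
2.03 × 10^-22 J (or 1.27 × 10^-3 eV)

From λ = h/√(2mKE), we solve for KE:

λ² = h²/(2mKE)
KE = h²/(2mλ²)
KE = (6.626 × 10^-34 J·s)² / (2 × 3.34 × 10^-27 kg × (5.69 × 10^-10 m)²)
KE = 2.03 × 10^-22 J
KE = 1.27 × 10^-3 eV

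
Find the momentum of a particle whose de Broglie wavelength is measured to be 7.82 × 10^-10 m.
8.47 × 10^-25 kg·m/s

From the de Broglie relation λ = h/p, we solve for p:

p = h/λ
p = (6.626 × 10^-34 J·s) / (7.82 × 10^-10 m)
p = 8.47 × 10^-25 kg·m/s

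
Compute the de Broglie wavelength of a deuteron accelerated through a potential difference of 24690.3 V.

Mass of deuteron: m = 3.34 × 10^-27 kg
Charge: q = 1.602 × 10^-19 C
1.29 × 10^-13 m

When a particle is accelerated through voltage V, it gains kinetic energy KE = qV.

The de Broglie wavelength is then λ = h/√(2mqV):

λ = h/√(2mqV)
λ = (6.626 × 10^-34 J·s) / √(2 × 3.34 × 10^-27 kg × 1.602 × 10^-19 C × 24690.3 V)
λ = 1.29 × 10^-13 m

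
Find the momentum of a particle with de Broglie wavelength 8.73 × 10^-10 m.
7.59 × 10^-25 kg·m/s

From the de Broglie relation λ = h/p, we solve for p:

p = h/λ
p = (6.626 × 10^-34 J·s) / (8.73 × 10^-10 m)
p = 7.59 × 10^-25 kg·m/s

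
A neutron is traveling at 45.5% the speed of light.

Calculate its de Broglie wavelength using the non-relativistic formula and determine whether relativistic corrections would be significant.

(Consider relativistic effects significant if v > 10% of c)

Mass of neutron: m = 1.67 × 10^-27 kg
Yes, relativistic corrections are needed.

Using the non-relativistic de Broglie formula λ = h/(mv):

v = 45.5% × c = 1.364 × 10^8 m/s

λ = h/(mv)
λ = (6.626 × 10^-34 J·s) / (1.67 × 10^-27 kg × 1.364 × 10^8 m/s)
λ = 2.91 × 10^-15 m

Since v = 45.5% of c > 10% of c, relativistic corrections ARE significant and the actual wavelength would differ from this non-relativistic estimate.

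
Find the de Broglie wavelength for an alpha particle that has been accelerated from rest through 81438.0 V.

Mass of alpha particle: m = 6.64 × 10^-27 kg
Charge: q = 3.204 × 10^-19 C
3.56 × 10^-14 m

When a particle is accelerated through voltage V, it gains kinetic energy KE = qV.

The de Broglie wavelength is then λ = h/√(2mqV):

λ = h/√(2mqV)
λ = (6.626 × 10^-34 J·s) / √(2 × 6.64 × 10^-27 kg × 3.204 × 10^-19 C × 81438.0 V)
λ = 3.56 × 10^-14 m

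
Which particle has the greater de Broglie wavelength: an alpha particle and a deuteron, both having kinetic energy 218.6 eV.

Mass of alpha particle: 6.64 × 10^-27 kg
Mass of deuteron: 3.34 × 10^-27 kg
The deuteron has the longer wavelength.

Using λ = h/√(2mKE):

For alpha particle: λ₁ = h/√(2m₁KE) = 9.72 × 10^-13 m
For deuteron: λ₂ = h/√(2m₂KE) = 1.37 × 10^-12 m

Since λ ∝ 1/√m at constant kinetic energy, the lighter particle has the longer wavelength.

The deuteron has the longer de Broglie wavelength.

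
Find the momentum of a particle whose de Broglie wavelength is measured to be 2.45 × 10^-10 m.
2.70 × 10^-24 kg·m/s

From the de Broglie relation λ = h/p, we solve for p:

p = h/λ
p = (6.626 × 10^-34 J·s) / (2.45 × 10^-10 m)
p = 2.70 × 10^-24 kg·m/s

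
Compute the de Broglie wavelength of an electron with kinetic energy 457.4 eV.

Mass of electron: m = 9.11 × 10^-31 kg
5.73 × 10^-11 m

Using λ = h/√(2mKE):

First convert KE to Joules: KE = 457.4 eV = 7.328 × 10^-17 J

λ = h/√(2mKE)
λ = (6.626 × 10^-34 J·s) / √(2 × 9.11 × 10^-31 kg × 7.328 × 10^-17 J)
λ = 5.73 × 10^-11 m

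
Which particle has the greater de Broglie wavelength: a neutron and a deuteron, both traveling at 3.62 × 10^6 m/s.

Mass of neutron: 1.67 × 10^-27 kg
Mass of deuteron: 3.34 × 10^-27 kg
The neutron has the longer wavelength.

Using λ = h/(mv), since both particles have the same velocity, the wavelength depends only on mass.

For neutron: λ₁ = h/(m₁v) = 1.10 × 10^-13 m
For deuteron: λ₂ = h/(m₂v) = 5.48 × 10^-14 m

Since λ ∝ 1/m at constant velocity, the lighter particle has the longer wavelength.

The neutron has the longer de Broglie wavelength.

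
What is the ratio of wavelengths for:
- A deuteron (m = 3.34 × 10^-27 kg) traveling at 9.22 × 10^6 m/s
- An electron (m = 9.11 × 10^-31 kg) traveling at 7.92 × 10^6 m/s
λ₁/λ₂ = 2.34 × 10^-4

Using λ = h/(mv):

λ₁ = h/(m₁v₁) = 2.15 × 10^-14 m
λ₂ = h/(m₂v₂) = 9.18 × 10^-11 m

Ratio λ₁/λ₂ = (m₂v₂)/(m₁v₁)
         = (9.11 × 10^-31 kg × 7.92 × 10^6 m/s) / (3.34 × 10^-27 kg × 9.22 × 10^6 m/s)
         = 2.34 × 10^-4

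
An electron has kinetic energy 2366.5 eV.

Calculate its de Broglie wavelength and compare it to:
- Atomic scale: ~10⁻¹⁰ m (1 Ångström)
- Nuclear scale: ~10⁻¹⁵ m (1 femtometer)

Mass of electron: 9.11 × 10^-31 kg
λ = 2.52 × 10^-11 m, which is between nuclear and atomic scales.

Using λ = h/√(2mKE):

KE = 2366.5 eV = 3.792 × 10^-16 J

λ = h/√(2mKE)
λ = (6.626 × 10^-34 J·s) / √(2 × 9.11 × 10^-31 kg × 3.792 × 10^-16 J)
λ = 2.52 × 10^-11 m

Comparison:
- Atomic scale (10⁻¹⁰ m): λ is 0.25× this size
- Nuclear scale (10⁻¹⁵ m): λ is 2.5e+04× this size

The wavelength is between nuclear and atomic scales.

This wavelength is appropriate for probing atomic structure but too large for nuclear physics experiments.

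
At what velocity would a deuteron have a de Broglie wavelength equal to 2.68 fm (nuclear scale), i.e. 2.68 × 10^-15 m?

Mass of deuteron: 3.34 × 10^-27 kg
7.40 × 10^7 m/s

From λ = h/(mv), solve for v:

v = h/(mλ)
v = (6.626 × 10^-34 J·s) / (3.34 × 10^-27 kg × 2.68 × 10^-15 m)
v = 7.40 × 10^7 m/s

Note: This velocity is 24.7% of the speed of light, so relativistic corrections would be needed for a more accurate calculation.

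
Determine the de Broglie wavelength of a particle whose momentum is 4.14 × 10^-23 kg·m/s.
1.60 × 10^-11 m

Using the de Broglie relation λ = h/p:

λ = h/p
λ = (6.626 × 10^-34 J·s) / (4.14 × 10^-23 kg·m/s)
λ = 1.60 × 10^-11 m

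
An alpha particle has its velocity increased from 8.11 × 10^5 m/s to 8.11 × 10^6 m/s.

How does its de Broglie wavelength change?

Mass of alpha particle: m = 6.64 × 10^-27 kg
The wavelength decreases by a factor of 10.

Using λ = h/(mv):

Initial wavelength: λ₁ = h/(mv₁) = 1.23 × 10^-13 m
Final wavelength: λ₂ = h/(mv₂) = 1.23 × 10^-14 m

Since λ ∝ 1/v, when velocity increases by a factor of 10, the wavelength decreases by a factor of 10.

λ₂/λ₁ = v₁/v₂ = 1/10

The wavelength decreases by a factor of 10.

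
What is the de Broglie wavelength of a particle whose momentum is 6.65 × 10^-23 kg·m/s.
9.96 × 10^-12 m

Using the de Broglie relation λ = h/p:

λ = h/p
λ = (6.626 × 10^-34 J·s) / (6.65 × 10^-23 kg·m/s)
λ = 9.96 × 10^-12 m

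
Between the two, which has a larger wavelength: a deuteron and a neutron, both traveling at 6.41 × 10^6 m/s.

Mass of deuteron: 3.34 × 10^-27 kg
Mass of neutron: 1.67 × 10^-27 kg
The neutron has the longer wavelength.

Using λ = h/(mv), since both particles have the same velocity, the wavelength depends only on mass.

For deuteron: λ₁ = h/(m₁v) = 3.09 × 10^-14 m
For neutron: λ₂ = h/(m₂v) = 6.19 × 10^-14 m

Since λ ∝ 1/m at constant velocity, the lighter particle has the longer wavelength.

The neutron has the longer de Broglie wavelength.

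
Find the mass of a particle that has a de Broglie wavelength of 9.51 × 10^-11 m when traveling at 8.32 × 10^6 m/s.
8.37 × 10^-31 kg

From the de Broglie relation λ = h/(mv), we solve for m:

m = h/(λv)
m = (6.626 × 10^-34 J·s) / (9.51 × 10^-11 m × 8.32 × 10^6 m/s)
m = 8.37 × 10^-31 kg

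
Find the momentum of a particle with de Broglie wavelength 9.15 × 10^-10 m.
7.24 × 10^-25 kg·m/s

From the de Broglie relation λ = h/p, we solve for p:

p = h/λ
p = (6.626 × 10^-34 J·s) / (9.15 × 10^-10 m)
p = 7.24 × 10^-25 kg·m/s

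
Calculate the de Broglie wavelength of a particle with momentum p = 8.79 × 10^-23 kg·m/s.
7.54 × 10^-12 m

Using the de Broglie relation λ = h/p:

λ = h/p
λ = (6.626 × 10^-34 J·s) / (8.79 × 10^-23 kg·m/s)
λ = 7.54 × 10^-12 m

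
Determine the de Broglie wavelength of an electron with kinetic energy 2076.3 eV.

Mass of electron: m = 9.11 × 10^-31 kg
2.69 × 10^-11 m

Using λ = h/√(2mKE):

First convert KE to Joules: KE = 2076.3 eV = 3.327 × 10^-16 J

λ = h/√(2mKE)
λ = (6.626 × 10^-34 J·s) / √(2 × 9.11 × 10^-31 kg × 3.327 × 10^-16 J)
λ = 2.69 × 10^-11 m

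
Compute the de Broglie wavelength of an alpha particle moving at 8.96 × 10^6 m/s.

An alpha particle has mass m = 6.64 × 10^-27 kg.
1.11 × 10^-14 m

Using the de Broglie relation λ = h/(mv):

λ = h/(mv)
λ = (6.626 × 10^-34 J·s) / (6.64 × 10^-27 kg × 8.96 × 10^6 m/s)
λ = 1.11 × 10^-14 m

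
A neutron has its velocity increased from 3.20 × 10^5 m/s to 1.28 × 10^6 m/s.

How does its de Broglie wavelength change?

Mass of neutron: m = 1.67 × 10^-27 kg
The wavelength decreases by a factor of 4.

Using λ = h/(mv):

Initial wavelength: λ₁ = h/(mv₁) = 1.24 × 10^-12 m
Final wavelength: λ₂ = h/(mv₂) = 3.10 × 10^-13 m

Since λ ∝ 1/v, when velocity increases by a factor of 4, the wavelength decreases by a factor of 4.

λ₂/λ₁ = v₁/v₂ = 1/4

The wavelength decreases by a factor of 4.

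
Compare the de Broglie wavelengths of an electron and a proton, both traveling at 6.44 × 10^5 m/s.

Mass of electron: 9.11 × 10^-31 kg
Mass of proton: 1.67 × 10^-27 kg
The electron has the longer wavelength.

Using λ = h/(mv), since both particles have the same velocity, the wavelength depends only on mass.

For electron: λ₁ = h/(m₁v) = 1.13 × 10^-9 m
For proton: λ₂ = h/(m₂v) = 6.16 × 10^-13 m

Since λ ∝ 1/m at constant velocity, the lighter particle has the longer wavelength.

The electron has the longer de Broglie wavelength.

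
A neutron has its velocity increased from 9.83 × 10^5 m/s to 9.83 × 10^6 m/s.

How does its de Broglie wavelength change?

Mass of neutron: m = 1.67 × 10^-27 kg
The wavelength decreases by a factor of 10.

Using λ = h/(mv):

Initial wavelength: λ₁ = h/(mv₁) = 4.04 × 10^-13 m
Final wavelength: λ₂ = h/(mv₂) = 4.04 × 10^-14 m

Since λ ∝ 1/v, when velocity increases by a factor of 10, the wavelength decreases by a factor of 10.

λ₂/λ₁ = v₁/v₂ = 1/10

The wavelength decreases by a factor of 10.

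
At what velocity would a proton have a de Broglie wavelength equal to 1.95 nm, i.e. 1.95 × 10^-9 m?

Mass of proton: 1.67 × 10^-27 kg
2.03 × 10^2 m/s

From λ = h/(mv), solve for v:

v = h/(mλ)
v = (6.626 × 10^-34 J·s) / (1.67 × 10^-27 kg × 1.95 × 10^-9 m)
v = 2.03 × 10^2 m/s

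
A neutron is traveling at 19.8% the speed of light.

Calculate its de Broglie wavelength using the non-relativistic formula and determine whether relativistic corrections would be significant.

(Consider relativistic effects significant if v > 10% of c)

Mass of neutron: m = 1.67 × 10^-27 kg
Yes, relativistic corrections are needed.

Using the non-relativistic de Broglie formula λ = h/(mv):

v = 19.8% × c = 5.936 × 10^7 m/s

λ = h/(mv)
λ = (6.626 × 10^-34 J·s) / (1.67 × 10^-27 kg × 5.936 × 10^7 m/s)
λ = 6.68 × 10^-15 m

Since v = 19.8% of c > 10% of c, relativistic corrections ARE significant and the actual wavelength would differ from this non-relativistic estimate.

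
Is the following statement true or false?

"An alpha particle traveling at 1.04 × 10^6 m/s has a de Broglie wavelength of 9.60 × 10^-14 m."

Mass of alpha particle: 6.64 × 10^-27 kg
True

The claim is correct.

Using λ = h/(mv):
λ = (6.626 × 10^-34 J·s) / (6.64 × 10^-27 kg × 1.04 × 10^6 m/s)
λ = 9.60 × 10^-14 m

This matches the claimed value.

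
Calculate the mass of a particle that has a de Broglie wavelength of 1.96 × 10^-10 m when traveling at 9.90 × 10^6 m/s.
3.41 × 10^-31 kg

From the de Broglie relation λ = h/(mv), we solve for m:

m = h/(λv)
m = (6.626 × 10^-34 J·s) / (1.96 × 10^-10 m × 9.90 × 10^6 m/s)
m = 3.41 × 10^-31 kg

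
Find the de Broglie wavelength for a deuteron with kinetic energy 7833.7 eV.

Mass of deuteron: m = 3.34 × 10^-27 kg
2.29 × 10^-13 m

Using λ = h/√(2mKE):

First convert KE to Joules: KE = 7833.7 eV = 1.255 × 10^-15 J

λ = h/√(2mKE)
λ = (6.626 × 10^-34 J·s) / √(2 × 3.34 × 10^-27 kg × 1.255 × 10^-15 J)
λ = 2.29 × 10^-13 m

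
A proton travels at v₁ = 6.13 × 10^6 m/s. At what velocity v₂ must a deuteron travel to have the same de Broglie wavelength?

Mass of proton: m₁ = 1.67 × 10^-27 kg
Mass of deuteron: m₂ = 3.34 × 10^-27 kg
v₂ = 3.06 × 10^6 m/s

For equal de Broglie wavelengths: λ₁ = λ₂

h/(m₁v₁) = h/(m₂v₂)
m₁v₁ = m₂v₂
v₂ = v₁ · (m₁/m₂)

v₂ = 6.13 × 10^6 m/s × (1.67 × 10^-27 kg / 3.34 × 10^-27 kg)
v₂ = 3.06 × 10^6 m/s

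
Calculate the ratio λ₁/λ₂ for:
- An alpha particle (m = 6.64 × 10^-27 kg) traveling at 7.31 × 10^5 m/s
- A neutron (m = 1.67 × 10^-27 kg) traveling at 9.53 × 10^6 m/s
λ₁/λ₂ = 3.28

Using λ = h/(mv):

λ₁ = h/(m₁v₁) = 1.37 × 10^-13 m
λ₂ = h/(m₂v₂) = 4.16 × 10^-14 m

Ratio λ₁/λ₂ = (m₂v₂)/(m₁v₁)
         = (1.67 × 10^-27 kg × 9.53 × 10^6 m/s) / (6.64 × 10^-27 kg × 7.31 × 10^5 m/s)
         = 3.28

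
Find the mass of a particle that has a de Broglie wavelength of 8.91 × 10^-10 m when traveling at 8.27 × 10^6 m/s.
8.99 × 10^-32 kg

From the de Broglie relation λ = h/(mv), we solve for m:

m = h/(λv)
m = (6.626 × 10^-34 J·s) / (8.91 × 10^-10 m × 8.27 × 10^6 m/s)
m = 8.99 × 10^-32 kg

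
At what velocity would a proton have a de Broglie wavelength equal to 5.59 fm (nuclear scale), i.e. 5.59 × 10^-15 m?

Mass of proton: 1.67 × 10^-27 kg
7.10 × 10^7 m/s

From λ = h/(mv), solve for v:

v = h/(mλ)
v = (6.626 × 10^-34 J·s) / (1.67 × 10^-27 kg × 5.59 × 10^-15 m)
v = 7.10 × 10^7 m/s

Note: This velocity is 23.7% of the speed of light, so relativistic corrections would be needed for a more accurate calculation.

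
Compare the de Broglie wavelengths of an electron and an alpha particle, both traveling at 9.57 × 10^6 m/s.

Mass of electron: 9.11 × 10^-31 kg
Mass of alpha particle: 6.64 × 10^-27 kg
The electron has the longer wavelength.

Using λ = h/(mv), since both particles have the same velocity, the wavelength depends only on mass.

For electron: λ₁ = h/(m₁v) = 7.60 × 10^-11 m
For alpha particle: λ₂ = h/(m₂v) = 1.04 × 10^-14 m

Since λ ∝ 1/m at constant velocity, the lighter particle has the longer wavelength.

The electron has the longer de Broglie wavelength.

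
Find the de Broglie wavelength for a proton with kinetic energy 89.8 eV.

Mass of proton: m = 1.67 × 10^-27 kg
3.02 × 10^-12 m

Using λ = h/√(2mKE):

First convert KE to Joules: KE = 89.8 eV = 1.439 × 10^-17 J

λ = h/√(2mKE)
λ = (6.626 × 10^-34 J·s) / √(2 × 1.67 × 10^-27 kg × 1.439 × 10^-17 J)
λ = 3.02 × 10^-12 m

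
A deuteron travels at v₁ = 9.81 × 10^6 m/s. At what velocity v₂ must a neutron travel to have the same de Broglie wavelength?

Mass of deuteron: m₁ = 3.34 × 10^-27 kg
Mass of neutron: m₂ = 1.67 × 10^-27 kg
v₂ = 1.96 × 10^7 m/s

For equal de Broglie wavelengths: λ₁ = λ₂

h/(m₁v₁) = h/(m₂v₂)
m₁v₁ = m₂v₂
v₂ = v₁ · (m₁/m₂)

v₂ = 9.81 × 10^6 m/s × (3.34 × 10^-27 kg / 1.67 × 10^-27 kg)
v₂ = 1.96 × 10^7 m/s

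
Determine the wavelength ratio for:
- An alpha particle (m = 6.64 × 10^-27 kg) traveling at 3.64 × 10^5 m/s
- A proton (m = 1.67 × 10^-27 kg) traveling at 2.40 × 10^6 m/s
λ₁/λ₂ = 1.66

Using λ = h/(mv):

λ₁ = h/(m₁v₁) = 2.74 × 10^-13 m
λ₂ = h/(m₂v₂) = 1.65 × 10^-13 m

Ratio λ₁/λ₂ = (m₂v₂)/(m₁v₁)
         = (1.67 × 10^-27 kg × 2.40 × 10^6 m/s) / (6.64 × 10^-27 kg × 3.64 × 10^5 m/s)
         = 1.66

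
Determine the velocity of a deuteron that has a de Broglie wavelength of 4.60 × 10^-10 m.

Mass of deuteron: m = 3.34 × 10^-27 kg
4.31 × 10^2 m/s

From the de Broglie relation λ = h/(mv), we solve for v:

v = h/(mλ)
v = (6.626 × 10^-34 J·s) / (3.34 × 10^-27 kg × 4.60 × 10^-10 m)
v = 4.31 × 10^2 m/s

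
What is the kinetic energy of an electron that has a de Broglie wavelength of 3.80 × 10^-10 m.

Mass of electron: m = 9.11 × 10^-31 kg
1.67 × 10^-18 J (or 10.4 eV)

From λ = h/√(2mKE), we solve for KE:

λ² = h²/(2mKE)
KE = h²/(2mλ²)
KE = (6.626 × 10^-34 J·s)² / (2 × 9.11 × 10^-31 kg × (3.80 × 10^-10 m)²)
KE = 1.67 × 10^-18 J
KE = 10.4 eV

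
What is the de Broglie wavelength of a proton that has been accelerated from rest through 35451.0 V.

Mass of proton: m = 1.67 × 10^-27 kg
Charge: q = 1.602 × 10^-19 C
1.52 × 10^-13 m

When a particle is accelerated through voltage V, it gains kinetic energy KE = qV.

The de Broglie wavelength is then λ = h/√(2mqV):

λ = h/√(2mqV)
λ = (6.626 × 10^-34 J·s) / √(2 × 1.67 × 10^-27 kg × 1.602 × 10^-19 C × 35451.0 V)
λ = 1.52 × 10^-13 m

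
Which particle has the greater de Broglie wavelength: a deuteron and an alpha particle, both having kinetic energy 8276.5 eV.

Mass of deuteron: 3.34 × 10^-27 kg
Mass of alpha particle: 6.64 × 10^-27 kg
The deuteron has the longer wavelength.

Using λ = h/√(2mKE):

For deuteron: λ₁ = h/√(2m₁KE) = 2.23 × 10^-13 m
For alpha particle: λ₂ = h/√(2m₂KE) = 1.58 × 10^-13 m

Since λ ∝ 1/√m at constant kinetic energy, the lighter particle has the longer wavelength.

The deuteron has the longer de Broglie wavelength.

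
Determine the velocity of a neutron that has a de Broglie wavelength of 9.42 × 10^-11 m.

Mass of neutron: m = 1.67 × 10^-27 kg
4.21 × 10^3 m/s

From the de Broglie relation λ = h/(mv), we solve for v:

v = h/(mλ)
v = (6.626 × 10^-34 J·s) / (1.67 × 10^-27 kg × 9.42 × 10^-11 m)
v = 4.21 × 10^3 m/s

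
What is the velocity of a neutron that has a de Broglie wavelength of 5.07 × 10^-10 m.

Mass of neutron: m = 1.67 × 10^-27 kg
7.83 × 10^2 m/s

From the de Broglie relation λ = h/(mv), we solve for v:

v = h/(mλ)
v = (6.626 × 10^-34 J·s) / (1.67 × 10^-27 kg × 5.07 × 10^-10 m)
v = 7.83 × 10^2 m/s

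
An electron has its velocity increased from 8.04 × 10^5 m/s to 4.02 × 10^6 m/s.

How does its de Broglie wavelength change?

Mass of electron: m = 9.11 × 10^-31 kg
The wavelength decreases by a factor of 5.

Using λ = h/(mv):

Initial wavelength: λ₁ = h/(mv₁) = 9.05 × 10^-10 m
Final wavelength: λ₂ = h/(mv₂) = 1.81 × 10^-10 m

Since λ ∝ 1/v, when velocity increases by a factor of 5, the wavelength decreases by a factor of 5.

λ₂/λ₁ = v₁/v₂ = 1/5

The wavelength decreases by a factor of 5.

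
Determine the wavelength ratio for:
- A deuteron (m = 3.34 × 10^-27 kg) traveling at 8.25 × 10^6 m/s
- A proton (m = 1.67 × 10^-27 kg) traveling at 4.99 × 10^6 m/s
λ₁/λ₂ = 0.302

Using λ = h/(mv):

λ₁ = h/(m₁v₁) = 2.40 × 10^-14 m
λ₂ = h/(m₂v₂) = 7.95 × 10^-14 m

Ratio λ₁/λ₂ = (m₂v₂)/(m₁v₁)
         = (1.67 × 10^-27 kg × 4.99 × 10^6 m/s) / (3.34 × 10^-27 kg × 8.25 × 10^6 m/s)
         = 0.302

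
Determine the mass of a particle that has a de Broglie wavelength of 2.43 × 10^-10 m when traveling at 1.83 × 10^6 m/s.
1.49 × 10^-30 kg

From the de Broglie relation λ = h/(mv), we solve for m:

m = h/(λv)
m = (6.626 × 10^-34 J·s) / (2.43 × 10^-10 m × 1.83 × 10^6 m/s)
m = 1.49 × 10^-30 kg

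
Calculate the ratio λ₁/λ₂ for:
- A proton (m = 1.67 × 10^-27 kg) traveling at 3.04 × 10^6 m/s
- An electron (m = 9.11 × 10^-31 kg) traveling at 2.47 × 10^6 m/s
λ₁/λ₂ = 4.43 × 10^-4

Using λ = h/(mv):

λ₁ = h/(m₁v₁) = 1.31 × 10^-13 m
λ₂ = h/(m₂v₂) = 2.94 × 10^-10 m

Ratio λ₁/λ₂ = (m₂v₂)/(m₁v₁)
         = (9.11 × 10^-31 kg × 2.47 × 10^6 m/s) / (1.67 × 10^-27 kg × 3.04 × 10^6 m/s)
         = 4.43 × 10^-4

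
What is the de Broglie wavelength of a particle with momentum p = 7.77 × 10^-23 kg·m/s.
8.53 × 10^-12 m

Using the de Broglie relation λ = h/p:

λ = h/p
λ = (6.626 × 10^-34 J·s) / (7.77 × 10^-23 kg·m/s)
λ = 8.53 × 10^-12 m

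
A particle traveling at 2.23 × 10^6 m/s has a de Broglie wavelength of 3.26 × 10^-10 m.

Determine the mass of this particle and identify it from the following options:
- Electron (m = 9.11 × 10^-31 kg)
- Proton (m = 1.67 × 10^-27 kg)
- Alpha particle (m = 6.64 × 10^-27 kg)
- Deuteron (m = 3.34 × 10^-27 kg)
The particle is an electron.

From λ = h/(mv), solve for mass:

m = h/(λv)
m = (6.626 × 10^-34 J·s) / (3.26 × 10^-10 m × 2.23 × 10^6 m/s)
m = 9.11 × 10^-31 kg

Comparing with the listed masses, this is closest to an electron.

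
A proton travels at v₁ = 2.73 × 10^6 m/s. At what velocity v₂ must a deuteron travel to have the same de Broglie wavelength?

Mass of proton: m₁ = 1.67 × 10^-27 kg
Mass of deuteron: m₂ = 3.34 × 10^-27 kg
v₂ = 1.36 × 10^6 m/s

For equal de Broglie wavelengths: λ₁ = λ₂

h/(m₁v₁) = h/(m₂v₂)
m₁v₁ = m₂v₂
v₂ = v₁ · (m₁/m₂)

v₂ = 2.73 × 10^6 m/s × (1.67 × 10^-27 kg / 3.34 × 10^-27 kg)
v₂ = 1.36 × 10^6 m/s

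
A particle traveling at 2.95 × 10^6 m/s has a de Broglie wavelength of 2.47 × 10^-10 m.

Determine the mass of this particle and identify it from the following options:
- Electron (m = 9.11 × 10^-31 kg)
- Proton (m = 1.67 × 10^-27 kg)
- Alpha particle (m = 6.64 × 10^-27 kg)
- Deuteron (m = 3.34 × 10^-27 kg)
The particle is an electron.

From λ = h/(mv), solve for mass:

m = h/(λv)
m = (6.626 × 10^-34 J·s) / (2.47 × 10^-10 m × 2.95 × 10^6 m/s)
m = 9.09 × 10^-31 kg

Comparing with the listed masses, this is closest to an electron.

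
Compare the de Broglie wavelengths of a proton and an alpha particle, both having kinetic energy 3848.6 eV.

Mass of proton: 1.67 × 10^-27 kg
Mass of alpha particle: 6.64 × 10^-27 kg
The proton has the longer wavelength.

Using λ = h/√(2mKE):

For proton: λ₁ = h/√(2m₁KE) = 4.62 × 10^-13 m
For alpha particle: λ₂ = h/√(2m₂KE) = 2.32 × 10^-13 m

Since λ ∝ 1/√m at constant kinetic energy, the lighter particle has the longer wavelength.

The proton has the longer de Broglie wavelength.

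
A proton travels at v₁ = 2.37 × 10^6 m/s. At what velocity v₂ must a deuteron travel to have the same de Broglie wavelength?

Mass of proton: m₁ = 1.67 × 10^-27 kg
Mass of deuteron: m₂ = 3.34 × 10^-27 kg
v₂ = 1.18 × 10^6 m/s

For equal de Broglie wavelengths: λ₁ = λ₂

h/(m₁v₁) = h/(m₂v₂)
m₁v₁ = m₂v₂
v₂ = v₁ · (m₁/m₂)

v₂ = 2.37 × 10^6 m/s × (1.67 × 10^-27 kg / 3.34 × 10^-27 kg)
v₂ = 1.18 × 10^6 m/s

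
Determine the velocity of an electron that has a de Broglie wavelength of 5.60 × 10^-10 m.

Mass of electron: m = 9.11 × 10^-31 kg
1.30 × 10^6 m/s

From the de Broglie relation λ = h/(mv), we solve for v:

v = h/(mλ)
v = (6.626 × 10^-34 J·s) / (9.11 × 10^-31 kg × 5.60 × 10^-10 m)
v = 1.30 × 10^6 m/s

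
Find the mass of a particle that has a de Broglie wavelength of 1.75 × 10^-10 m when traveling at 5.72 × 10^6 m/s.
6.62 × 10^-31 kg

From the de Broglie relation λ = h/(mv), we solve for m:

m = h/(λv)
m = (6.626 × 10^-34 J·s) / (1.75 × 10^-10 m × 5.72 × 10^6 m/s)
m = 6.62 × 10^-31 kg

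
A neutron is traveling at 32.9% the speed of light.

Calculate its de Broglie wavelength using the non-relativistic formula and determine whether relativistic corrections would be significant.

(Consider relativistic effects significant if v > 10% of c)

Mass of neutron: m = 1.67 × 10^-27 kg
Yes, relativistic corrections are needed.

Using the non-relativistic de Broglie formula λ = h/(mv):

v = 32.9% × c = 9.863 × 10^7 m/s

λ = h/(mv)
λ = (6.626 × 10^-34 J·s) / (1.67 × 10^-27 kg × 9.863 × 10^7 m/s)
λ = 4.02 × 10^-15 m

Since v = 32.9% of c > 10% of c, relativistic corrections ARE significant and the actual wavelength would differ from this non-relativistic estimate.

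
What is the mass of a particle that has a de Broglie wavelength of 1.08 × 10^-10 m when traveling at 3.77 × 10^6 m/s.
1.63 × 10^-30 kg

From the de Broglie relation λ = h/(mv), we solve for m:

m = h/(λv)
m = (6.626 × 10^-34 J·s) / (1.08 × 10^-10 m × 3.77 × 10^6 m/s)
m = 1.63 × 10^-30 kg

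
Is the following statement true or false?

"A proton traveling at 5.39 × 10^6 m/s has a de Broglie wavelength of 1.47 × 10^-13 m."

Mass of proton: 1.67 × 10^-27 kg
False

The claim is incorrect.

Using λ = h/(mv):
λ = (6.626 × 10^-34 J·s) / (1.67 × 10^-27 kg × 5.39 × 10^6 m/s)
λ = 7.36 × 10^-14 m

The actual wavelength differs from the claimed 1.47 × 10^-13 m.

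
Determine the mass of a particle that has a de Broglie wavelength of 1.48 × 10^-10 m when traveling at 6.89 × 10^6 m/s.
6.50 × 10^-31 kg

From the de Broglie relation λ = h/(mv), we solve for m:

m = h/(λv)
m = (6.626 × 10^-34 J·s) / (1.48 × 10^-10 m × 6.89 × 10^6 m/s)
m = 6.50 × 10^-31 kg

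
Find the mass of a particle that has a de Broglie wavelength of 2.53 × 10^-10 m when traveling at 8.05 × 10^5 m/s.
3.25 × 10^-30 kg

From the de Broglie relation λ = h/(mv), we solve for m:

m = h/(λv)
m = (6.626 × 10^-34 J·s) / (2.53 × 10^-10 m × 8.05 × 10^5 m/s)
m = 3.25 × 10^-30 kg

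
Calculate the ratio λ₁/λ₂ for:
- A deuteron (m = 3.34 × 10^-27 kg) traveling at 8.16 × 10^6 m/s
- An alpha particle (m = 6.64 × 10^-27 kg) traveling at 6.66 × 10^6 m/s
λ₁/λ₂ = 1.62

Using λ = h/(mv):

λ₁ = h/(m₁v₁) = 2.43 × 10^-14 m
λ₂ = h/(m₂v₂) = 1.50 × 10^-14 m

Ratio λ₁/λ₂ = (m₂v₂)/(m₁v₁)
         = (6.64 × 10^-27 kg × 6.66 × 10^6 m/s) / (3.34 × 10^-27 kg × 8.16 × 10^6 m/s)
         = 1.62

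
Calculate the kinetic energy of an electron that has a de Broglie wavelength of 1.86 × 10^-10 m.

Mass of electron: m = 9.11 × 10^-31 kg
6.97 × 10^-18 J (or 43.5 eV)

From λ = h/√(2mKE), we solve for KE:

λ² = h²/(2mKE)
KE = h²/(2mλ²)
KE = (6.626 × 10^-34 J·s)² / (2 × 9.11 × 10^-31 kg × (1.86 × 10^-10 m)²)
KE = 6.97 × 10^-18 J
KE = 43.5 eV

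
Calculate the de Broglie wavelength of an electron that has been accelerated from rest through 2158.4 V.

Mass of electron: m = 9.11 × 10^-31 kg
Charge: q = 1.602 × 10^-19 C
2.64 × 10^-11 m

When a particle is accelerated through voltage V, it gains kinetic energy KE = qV.

The de Broglie wavelength is then λ = h/√(2mqV):

λ = h/√(2mqV)
λ = (6.626 × 10^-34 J·s) / √(2 × 9.11 × 10^-31 kg × 1.602 × 10^-19 C × 2158.4 V)
λ = 2.64 × 10^-11 m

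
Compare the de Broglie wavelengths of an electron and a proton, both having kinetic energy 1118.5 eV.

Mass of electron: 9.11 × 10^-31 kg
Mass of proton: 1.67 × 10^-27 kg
The electron has the longer wavelength.

Using λ = h/√(2mKE):

For electron: λ₁ = h/√(2m₁KE) = 3.67 × 10^-11 m
For proton: λ₂ = h/√(2m₂KE) = 8.56 × 10^-13 m

Since λ ∝ 1/√m at constant kinetic energy, the lighter particle has the longer wavelength.

The electron has the longer de Broglie wavelength.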